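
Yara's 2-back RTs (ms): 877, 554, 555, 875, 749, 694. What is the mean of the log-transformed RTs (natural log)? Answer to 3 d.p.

ln(RT): 6.7765, 6.3172, 6.3190, 6.7742, 6.6187, 6.5425
Σ ln(RT) = 39.3481
Mean = 39.3481/6 = 6.55801

6.558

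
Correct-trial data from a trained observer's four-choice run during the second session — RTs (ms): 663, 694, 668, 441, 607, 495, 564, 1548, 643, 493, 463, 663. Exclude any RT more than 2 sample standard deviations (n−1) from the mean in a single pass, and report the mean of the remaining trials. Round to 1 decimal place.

n = 12, ΣRT = 7942, M = 661.833
Σ(x−M)² = 943939.67; s = √(943939.67/11) = 292.938
Cutoffs: 661.833 ± 2·292.938 → [76.0, 1247.7]
Outside: 1548 → excluded.
Retained (n=11): Σ = 6394, mean = 6394/11 = 581.273

581.3 ms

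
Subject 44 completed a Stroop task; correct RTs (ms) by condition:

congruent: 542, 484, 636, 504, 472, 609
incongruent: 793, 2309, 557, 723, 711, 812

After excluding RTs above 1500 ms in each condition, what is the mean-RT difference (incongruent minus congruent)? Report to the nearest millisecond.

incongruent: exclude 2309
M(congruent) = 3247/6 = 541.167
M(incongruent) = 3596/5 = 719.200
Difference = 719.200 − 541.167 = 178.033 ms

178 ms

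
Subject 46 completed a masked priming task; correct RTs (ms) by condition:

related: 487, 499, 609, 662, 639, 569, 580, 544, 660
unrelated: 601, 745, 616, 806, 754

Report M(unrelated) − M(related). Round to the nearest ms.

M(related) = 5249/9 = 583.222
M(unrelated) = 3522/5 = 704.400
Difference = 704.400 − 583.222 = 121.178 ms

121 ms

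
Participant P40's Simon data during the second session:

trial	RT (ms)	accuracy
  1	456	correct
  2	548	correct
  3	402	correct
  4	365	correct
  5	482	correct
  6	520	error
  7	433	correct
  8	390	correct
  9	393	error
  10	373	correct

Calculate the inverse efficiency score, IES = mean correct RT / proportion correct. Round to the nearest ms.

539 ms

Correct trials (n=8): 456, 548, 402, 365, 482, 433, 390, 373
Mean correct RT = 3449/8 = 431.1250 ms
Proportion correct = 8/10
IES = 431.1250 / (8/10) = 538.906 ms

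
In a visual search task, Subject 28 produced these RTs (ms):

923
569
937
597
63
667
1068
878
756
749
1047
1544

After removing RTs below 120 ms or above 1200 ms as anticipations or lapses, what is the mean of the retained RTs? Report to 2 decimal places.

819.10 ms

Excluded: 63, 1544
Retained (n=10): Σ = 8191
Mean = 8191/10 = 819.1000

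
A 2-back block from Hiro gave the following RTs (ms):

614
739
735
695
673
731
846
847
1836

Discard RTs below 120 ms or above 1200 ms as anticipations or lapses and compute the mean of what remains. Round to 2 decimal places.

735.00 ms

Excluded: 1836
Retained (n=8): Σ = 5880
Mean = 5880/8 = 735.0000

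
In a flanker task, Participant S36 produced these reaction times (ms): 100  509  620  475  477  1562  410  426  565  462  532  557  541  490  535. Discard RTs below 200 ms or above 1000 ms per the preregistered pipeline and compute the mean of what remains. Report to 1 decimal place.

507.6 ms

Excluded: 100, 1562
Retained (n=13): Σ = 6599
Mean = 6599/13 = 507.6154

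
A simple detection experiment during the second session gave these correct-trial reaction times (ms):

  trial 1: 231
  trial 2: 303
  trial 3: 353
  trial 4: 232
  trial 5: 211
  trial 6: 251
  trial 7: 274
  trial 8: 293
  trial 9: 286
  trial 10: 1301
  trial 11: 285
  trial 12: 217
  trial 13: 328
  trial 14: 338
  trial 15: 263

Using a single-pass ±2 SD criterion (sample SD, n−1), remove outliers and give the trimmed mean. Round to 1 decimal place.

276.1 ms

n = 15, ΣRT = 5166, M = 344.400
Σ(x−M)² = 1006587.60; s = √(1006587.60/14) = 268.140
Cutoffs: 344.400 ± 2·268.140 → [-191.9, 880.7]
Outside: 1301 → excluded.
Retained (n=14): Σ = 3865, mean = 3865/14 = 276.071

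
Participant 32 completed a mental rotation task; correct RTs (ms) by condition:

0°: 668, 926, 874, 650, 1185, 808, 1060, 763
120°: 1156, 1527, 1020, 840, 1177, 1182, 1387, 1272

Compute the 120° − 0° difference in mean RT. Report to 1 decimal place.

M(0°) = 6934/8 = 866.750
M(120°) = 9561/8 = 1195.125
Difference = 1195.125 − 866.750 = 328.375 ms

328.4 ms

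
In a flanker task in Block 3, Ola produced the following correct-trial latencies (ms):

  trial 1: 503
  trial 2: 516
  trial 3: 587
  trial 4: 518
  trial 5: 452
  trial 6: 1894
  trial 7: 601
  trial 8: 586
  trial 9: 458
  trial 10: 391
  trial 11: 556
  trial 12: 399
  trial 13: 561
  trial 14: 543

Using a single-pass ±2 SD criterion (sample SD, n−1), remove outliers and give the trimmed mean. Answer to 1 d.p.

513.2 ms

n = 14, ΣRT = 8565, M = 611.786
Σ(x−M)² = 1828902.36; s = √(1828902.36/13) = 375.080
Cutoffs: 611.786 ± 2·375.080 → [-138.4, 1361.9]
Outside: 1894 → excluded.
Retained (n=13): Σ = 6671, mean = 6671/13 = 513.154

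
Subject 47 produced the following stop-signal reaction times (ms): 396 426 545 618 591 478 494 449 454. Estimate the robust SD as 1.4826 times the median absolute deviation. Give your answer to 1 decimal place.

Sorted: 396, 426, 449, 454, 478, 494, 545, 591, 618 → median = 478
|x − 478| sorted: 0, 16, 24, 29, 52, 67, 82, 113, 140 → MAD = 52
Robust SD ≈ 1.4826 × 52 = 77.095

77.1 ms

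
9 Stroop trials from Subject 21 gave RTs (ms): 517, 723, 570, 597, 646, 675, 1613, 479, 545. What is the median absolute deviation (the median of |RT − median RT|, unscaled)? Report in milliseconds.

Sorted: 479, 517, 545, 570, 597, 646, 675, 723, 1613 → median = 597
|x − 597|: 80, 126, 27, 0, 49, 78, 1016, 118, 52
Sorted deviations: 0, 27, 49, 52, 78, 80, 118, 126, 1016 → MAD = 78

78 ms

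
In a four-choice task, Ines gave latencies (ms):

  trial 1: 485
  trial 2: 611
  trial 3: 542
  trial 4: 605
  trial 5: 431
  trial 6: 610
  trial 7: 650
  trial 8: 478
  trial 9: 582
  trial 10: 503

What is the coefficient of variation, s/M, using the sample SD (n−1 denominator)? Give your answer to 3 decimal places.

n = 10, Σ = 5497, M = 549.7000
Σ(x−M)² = 47212.100; s = √(47212.100/9) = 72.4278
CV = 72.4278 / 549.7000 = 0.13176

0.132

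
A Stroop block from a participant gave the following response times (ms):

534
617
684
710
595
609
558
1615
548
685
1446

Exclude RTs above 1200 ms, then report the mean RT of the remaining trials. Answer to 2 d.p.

615.56 ms

Excluded: 1446, 1615
Retained (n=9): Σ = 5540
Mean = 5540/9 = 615.5556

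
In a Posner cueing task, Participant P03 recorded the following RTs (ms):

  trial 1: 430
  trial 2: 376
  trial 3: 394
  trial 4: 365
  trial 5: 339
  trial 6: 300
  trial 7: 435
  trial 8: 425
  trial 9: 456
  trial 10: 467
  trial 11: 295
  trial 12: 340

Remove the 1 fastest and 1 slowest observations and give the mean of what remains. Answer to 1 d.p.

Sorted: 295, 300, 339, 340, 365, 376, 394, 425, 430, 435, 456, 467
Drop lowest 1 (295) and highest 1 (467)
Remaining (n=10): Σ = 3860, mean = 3860/10 = 386.000

386.0 ms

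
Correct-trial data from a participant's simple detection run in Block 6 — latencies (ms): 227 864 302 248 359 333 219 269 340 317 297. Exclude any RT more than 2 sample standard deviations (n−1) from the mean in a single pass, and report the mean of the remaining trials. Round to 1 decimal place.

n = 11, ΣRT = 3775, M = 343.182
Σ(x−M)² = 319611.64; s = √(319611.64/10) = 178.777
Cutoffs: 343.182 ± 2·178.777 → [-14.4, 700.7]
Outside: 864 → excluded.
Retained (n=10): Σ = 2911, mean = 2911/10 = 291.100

291.1 ms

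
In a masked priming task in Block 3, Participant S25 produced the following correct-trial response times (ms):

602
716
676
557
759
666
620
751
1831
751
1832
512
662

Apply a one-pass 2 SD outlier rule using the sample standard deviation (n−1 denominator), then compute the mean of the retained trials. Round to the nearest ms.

n = 13, ΣRT = 10935, M = 841.154
Σ(x−M)² = 2385479.69; s = √(2385479.69/12) = 445.859
Cutoffs: 841.154 ± 2·445.859 → [-50.6, 1732.9]
Outside: 1831, 1832 → excluded.
Retained (n=11): Σ = 7272, mean = 7272/11 = 661.091

661 ms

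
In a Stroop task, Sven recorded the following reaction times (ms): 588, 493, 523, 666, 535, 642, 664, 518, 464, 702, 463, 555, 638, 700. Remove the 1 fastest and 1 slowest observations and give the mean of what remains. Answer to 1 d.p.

Sorted: 463, 464, 493, 518, 523, 535, 555, 588, 638, 642, 664, 666, 700, 702
Drop lowest 1 (463) and highest 1 (702)
Remaining (n=12): Σ = 6986, mean = 6986/12 = 582.167

582.2 ms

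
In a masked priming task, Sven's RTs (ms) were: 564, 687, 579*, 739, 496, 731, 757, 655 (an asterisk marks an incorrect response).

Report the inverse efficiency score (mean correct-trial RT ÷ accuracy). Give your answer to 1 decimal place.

755.8 ms

Correct trials (n=7): 564, 687, 739, 496, 731, 757, 655
Mean correct RT = 4629/7 = 661.2857 ms
Proportion correct = 7/8
IES = 661.2857 / (7/8) = 755.755 ms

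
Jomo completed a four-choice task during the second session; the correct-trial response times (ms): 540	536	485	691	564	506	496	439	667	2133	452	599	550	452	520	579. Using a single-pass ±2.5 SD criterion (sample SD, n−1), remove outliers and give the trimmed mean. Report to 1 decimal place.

n = 16, ΣRT = 10209, M = 638.062
Σ(x−M)² = 2460618.94; s = √(2460618.94/15) = 405.020
Cutoffs: 638.062 ± 2.5·405.020 → [-374.5, 1650.6]
Outside: 2133 → excluded.
Retained (n=15): Σ = 8076, mean = 8076/15 = 538.400

538.4 ms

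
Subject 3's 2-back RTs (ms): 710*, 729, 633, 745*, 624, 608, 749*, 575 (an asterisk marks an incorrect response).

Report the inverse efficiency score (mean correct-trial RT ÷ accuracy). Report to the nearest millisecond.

Correct trials (n=5): 729, 633, 624, 608, 575
Mean correct RT = 3169/5 = 633.8000 ms
Proportion correct = 5/8
IES = 633.8000 / (5/8) = 1014.080 ms

1014 ms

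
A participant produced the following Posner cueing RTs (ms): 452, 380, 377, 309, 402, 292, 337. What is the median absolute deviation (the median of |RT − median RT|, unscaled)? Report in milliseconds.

40 ms

Sorted: 292, 309, 337, 377, 380, 402, 452 → median = 377
|x − 377|: 75, 3, 0, 68, 25, 85, 40
Sorted deviations: 0, 3, 25, 40, 68, 75, 85 → MAD = 40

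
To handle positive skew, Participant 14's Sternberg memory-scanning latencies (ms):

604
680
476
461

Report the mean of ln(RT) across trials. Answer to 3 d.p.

ln(RT): 6.4036, 6.5221, 6.1654, 6.1334
Σ ln(RT) = 25.2245
Mean = 25.2245/4 = 6.30612

6.306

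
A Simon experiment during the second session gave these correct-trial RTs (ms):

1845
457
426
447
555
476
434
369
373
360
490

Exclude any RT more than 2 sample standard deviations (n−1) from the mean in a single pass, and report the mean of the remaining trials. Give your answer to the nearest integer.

439 ms

n = 11, ΣRT = 6232, M = 566.545
Σ(x−M)² = 1831394.73; s = √(1831394.73/10) = 427.948
Cutoffs: 566.545 ± 2·427.948 → [-289.4, 1422.4]
Outside: 1845 → excluded.
Retained (n=10): Σ = 4387, mean = 4387/10 = 438.700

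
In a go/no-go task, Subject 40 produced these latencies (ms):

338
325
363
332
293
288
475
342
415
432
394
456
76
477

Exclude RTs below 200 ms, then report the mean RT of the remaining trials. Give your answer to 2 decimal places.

Excluded: 76
Retained (n=13): Σ = 4930
Mean = 4930/13 = 379.2308

379.23 ms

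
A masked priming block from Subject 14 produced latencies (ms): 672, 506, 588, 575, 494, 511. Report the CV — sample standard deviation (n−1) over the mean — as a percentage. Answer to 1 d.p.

12.2%

n = 6, Σ = 3346, M = 557.6667
Σ(x−M)² = 23193.333; s = √(23193.333/5) = 68.1078
CV = 68.1078 / 557.6667 = 0.12213 = 12.213%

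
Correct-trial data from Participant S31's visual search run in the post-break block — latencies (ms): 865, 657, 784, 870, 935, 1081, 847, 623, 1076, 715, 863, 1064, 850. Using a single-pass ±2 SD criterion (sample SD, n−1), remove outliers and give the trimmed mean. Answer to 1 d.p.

863.8 ms

n = 13, ΣRT = 11230, M = 863.846
Σ(x−M)² = 267127.69; s = √(267127.69/12) = 149.200
Cutoffs: 863.846 ± 2·149.200 → [565.4, 1162.2]
No RTs fall outside the cutoffs; all 13 retained. Mean = 11230/13 = 863.846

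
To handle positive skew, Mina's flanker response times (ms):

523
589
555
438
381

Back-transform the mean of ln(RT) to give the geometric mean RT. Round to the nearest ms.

491 ms

ln(RT): 6.2596, 6.3784, 6.3190, 6.0822, 5.9428
Mean ln(RT) = 30.9820/5 = 6.19640
Geometric mean = exp(6.19640) = 490.98 ms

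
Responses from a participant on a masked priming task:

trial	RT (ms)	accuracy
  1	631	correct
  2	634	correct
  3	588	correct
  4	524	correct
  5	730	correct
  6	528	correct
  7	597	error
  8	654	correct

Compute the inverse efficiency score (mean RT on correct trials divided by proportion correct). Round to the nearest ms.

Correct trials (n=7): 631, 634, 588, 524, 730, 528, 654
Mean correct RT = 4289/7 = 612.7143 ms
Proportion correct = 7/8
IES = 612.7143 / (7/8) = 700.245 ms

700 ms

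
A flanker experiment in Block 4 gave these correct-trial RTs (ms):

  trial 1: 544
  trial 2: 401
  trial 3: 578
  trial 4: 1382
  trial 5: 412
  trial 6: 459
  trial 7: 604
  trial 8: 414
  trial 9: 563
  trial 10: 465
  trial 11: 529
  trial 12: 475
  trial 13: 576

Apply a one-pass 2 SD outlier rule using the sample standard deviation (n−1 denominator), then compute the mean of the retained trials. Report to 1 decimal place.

n = 13, ΣRT = 7402, M = 569.385
Σ(x−M)² = 773233.08; s = √(773233.08/12) = 253.843
Cutoffs: 569.385 ± 2·253.843 → [61.7, 1077.1]
Outside: 1382 → excluded.
Retained (n=12): Σ = 6020, mean = 6020/12 = 501.667

501.7 ms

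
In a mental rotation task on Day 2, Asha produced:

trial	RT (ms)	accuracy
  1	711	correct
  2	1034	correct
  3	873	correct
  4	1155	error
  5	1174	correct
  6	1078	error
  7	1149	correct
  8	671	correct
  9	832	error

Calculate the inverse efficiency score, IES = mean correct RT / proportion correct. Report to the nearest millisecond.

Correct trials (n=6): 711, 1034, 873, 1174, 1149, 671
Mean correct RT = 5612/6 = 935.3333 ms
Proportion correct = 6/9
IES = 935.3333 / (6/9) = 1403.000 ms

1403 ms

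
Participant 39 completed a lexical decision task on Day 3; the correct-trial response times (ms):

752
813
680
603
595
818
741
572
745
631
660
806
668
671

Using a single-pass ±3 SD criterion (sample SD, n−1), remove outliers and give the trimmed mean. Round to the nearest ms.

697 ms

n = 14, ΣRT = 9755, M = 696.786
Σ(x−M)² = 89638.36; s = √(89638.36/13) = 83.038
Cutoffs: 696.786 ± 3·83.038 → [447.7, 945.9]
No RTs fall outside the cutoffs; all 14 retained. Mean = 9755/14 = 696.786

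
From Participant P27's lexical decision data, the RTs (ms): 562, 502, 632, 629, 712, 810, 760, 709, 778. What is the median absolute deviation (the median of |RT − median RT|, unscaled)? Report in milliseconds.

Sorted: 502, 562, 629, 632, 709, 712, 760, 778, 810 → median = 709
|x − 709|: 147, 207, 77, 80, 3, 101, 51, 0, 69
Sorted deviations: 0, 3, 51, 69, 77, 80, 101, 147, 207 → MAD = 77

77 ms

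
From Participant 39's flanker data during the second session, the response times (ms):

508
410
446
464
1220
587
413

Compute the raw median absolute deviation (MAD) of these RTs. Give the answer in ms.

Sorted: 410, 413, 446, 464, 508, 587, 1220 → median = 464
|x − 464|: 44, 54, 18, 0, 756, 123, 51
Sorted deviations: 0, 18, 44, 51, 54, 123, 756 → MAD = 51

51 ms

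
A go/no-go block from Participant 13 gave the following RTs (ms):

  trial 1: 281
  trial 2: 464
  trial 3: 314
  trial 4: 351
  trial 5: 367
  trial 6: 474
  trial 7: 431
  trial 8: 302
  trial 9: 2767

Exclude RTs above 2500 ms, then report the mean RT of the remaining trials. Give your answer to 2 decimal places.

Excluded: 2767
Retained (n=8): Σ = 2984
Mean = 2984/8 = 373.0000

373.00 ms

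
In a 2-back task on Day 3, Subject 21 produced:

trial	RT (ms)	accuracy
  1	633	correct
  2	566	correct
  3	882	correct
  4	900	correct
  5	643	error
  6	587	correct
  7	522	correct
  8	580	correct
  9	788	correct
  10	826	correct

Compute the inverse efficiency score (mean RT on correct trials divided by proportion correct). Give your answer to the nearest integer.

776 ms

Correct trials (n=9): 633, 566, 882, 900, 587, 522, 580, 788, 826
Mean correct RT = 6284/9 = 698.2222 ms
Proportion correct = 9/10
IES = 698.2222 / (9/10) = 775.802 ms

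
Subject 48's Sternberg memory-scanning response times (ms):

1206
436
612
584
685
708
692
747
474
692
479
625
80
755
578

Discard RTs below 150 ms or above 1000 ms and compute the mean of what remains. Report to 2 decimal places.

Excluded: 80, 1206
Retained (n=13): Σ = 8067
Mean = 8067/13 = 620.5385

620.54 ms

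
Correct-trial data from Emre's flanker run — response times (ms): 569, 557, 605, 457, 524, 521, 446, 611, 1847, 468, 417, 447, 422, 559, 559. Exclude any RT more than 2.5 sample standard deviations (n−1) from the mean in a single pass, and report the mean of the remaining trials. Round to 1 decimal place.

n = 15, ΣRT = 9009, M = 600.600
Σ(x−M)² = 1723509.60; s = √(1723509.60/14) = 350.867
Cutoffs: 600.600 ± 2.5·350.867 → [-276.6, 1477.8]
Outside: 1847 → excluded.
Retained (n=14): Σ = 7162, mean = 7162/14 = 511.571

511.6 ms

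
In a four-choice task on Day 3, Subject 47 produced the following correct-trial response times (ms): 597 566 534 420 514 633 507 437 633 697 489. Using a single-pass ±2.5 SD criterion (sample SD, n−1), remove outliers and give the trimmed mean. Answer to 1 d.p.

n = 11, ΣRT = 6027, M = 547.909
Σ(x−M)² = 74594.91; s = √(74594.91/10) = 86.368
Cutoffs: 547.909 ± 2.5·86.368 → [332.0, 763.8]
No RTs fall outside the cutoffs; all 11 retained. Mean = 6027/11 = 547.909

547.9 ms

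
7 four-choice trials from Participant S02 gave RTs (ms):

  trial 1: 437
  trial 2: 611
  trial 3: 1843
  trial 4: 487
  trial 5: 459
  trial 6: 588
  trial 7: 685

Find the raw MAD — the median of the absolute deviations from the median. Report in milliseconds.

101 ms

Sorted: 437, 459, 487, 588, 611, 685, 1843 → median = 588
|x − 588|: 151, 23, 1255, 101, 129, 0, 97
Sorted deviations: 0, 23, 97, 101, 129, 151, 1255 → MAD = 101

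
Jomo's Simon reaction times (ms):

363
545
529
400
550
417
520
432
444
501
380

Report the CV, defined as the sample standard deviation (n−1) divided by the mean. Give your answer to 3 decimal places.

n = 11, Σ = 5081, M = 461.9091
Σ(x−M)² = 47624.909; s = √(47624.909/10) = 69.0108
CV = 69.0108 / 461.9091 = 0.14940

0.149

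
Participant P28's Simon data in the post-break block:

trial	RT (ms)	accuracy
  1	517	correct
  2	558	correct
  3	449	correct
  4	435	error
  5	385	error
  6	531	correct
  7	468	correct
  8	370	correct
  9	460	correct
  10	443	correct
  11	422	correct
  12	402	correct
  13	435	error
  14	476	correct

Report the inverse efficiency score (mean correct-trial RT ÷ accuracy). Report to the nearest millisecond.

590 ms

Correct trials (n=11): 517, 558, 449, 531, 468, 370, 460, 443, 422, 402, 476
Mean correct RT = 5096/11 = 463.2727 ms
Proportion correct = 11/14
IES = 463.2727 / (11/14) = 589.620 ms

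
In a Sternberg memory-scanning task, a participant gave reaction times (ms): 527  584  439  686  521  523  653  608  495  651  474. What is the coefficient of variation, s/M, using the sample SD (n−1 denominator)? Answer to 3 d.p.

0.145

n = 11, Σ = 6161, M = 560.0909
Σ(x−M)² = 65926.909; s = √(65926.909/10) = 81.1954
CV = 81.1954 / 560.0909 = 0.14497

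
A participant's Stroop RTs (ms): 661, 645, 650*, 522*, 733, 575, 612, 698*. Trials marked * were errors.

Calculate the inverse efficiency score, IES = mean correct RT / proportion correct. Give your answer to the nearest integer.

Correct trials (n=5): 661, 645, 733, 575, 612
Mean correct RT = 3226/5 = 645.2000 ms
Proportion correct = 5/8
IES = 645.2000 / (5/8) = 1032.320 ms

1032 ms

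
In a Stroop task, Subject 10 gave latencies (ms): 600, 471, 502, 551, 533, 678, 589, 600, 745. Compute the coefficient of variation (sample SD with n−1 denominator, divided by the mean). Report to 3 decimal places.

n = 9, Σ = 5269, M = 585.4444
Σ(x−M)² = 58458.222; s = √(58458.222/8) = 85.4826
CV = 85.4826 / 585.4444 = 0.14601

0.146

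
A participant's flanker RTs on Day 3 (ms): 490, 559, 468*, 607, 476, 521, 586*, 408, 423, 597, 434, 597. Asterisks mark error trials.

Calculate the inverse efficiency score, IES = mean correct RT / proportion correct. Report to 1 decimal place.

613.4 ms

Correct trials (n=10): 490, 559, 607, 476, 521, 408, 423, 597, 434, 597
Mean correct RT = 5112/10 = 511.2000 ms
Proportion correct = 10/12
IES = 511.2000 / (10/12) = 613.440 ms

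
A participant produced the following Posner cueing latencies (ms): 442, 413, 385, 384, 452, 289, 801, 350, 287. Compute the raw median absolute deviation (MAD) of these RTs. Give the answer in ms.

Sorted: 287, 289, 350, 384, 385, 413, 442, 452, 801 → median = 385
|x − 385|: 57, 28, 0, 1, 67, 96, 416, 35, 98
Sorted deviations: 0, 1, 28, 35, 57, 67, 96, 98, 416 → MAD = 57

57 ms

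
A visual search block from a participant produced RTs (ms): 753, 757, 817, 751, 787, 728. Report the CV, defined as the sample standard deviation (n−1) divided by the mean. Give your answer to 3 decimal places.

0.041

n = 6, Σ = 4593, M = 765.5000
Σ(x−M)² = 4959.500; s = √(4959.500/5) = 31.4944
CV = 31.4944 / 765.5000 = 0.04114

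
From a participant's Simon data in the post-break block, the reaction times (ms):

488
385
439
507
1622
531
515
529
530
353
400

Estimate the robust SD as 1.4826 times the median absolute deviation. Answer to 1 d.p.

Sorted: 353, 385, 400, 439, 488, 507, 515, 529, 530, 531, 1622 → median = 507
|x − 507| sorted: 0, 8, 19, 22, 23, 24, 68, 107, 122, 154, 1115 → MAD = 24
Robust SD ≈ 1.4826 × 24 = 35.582

35.6 ms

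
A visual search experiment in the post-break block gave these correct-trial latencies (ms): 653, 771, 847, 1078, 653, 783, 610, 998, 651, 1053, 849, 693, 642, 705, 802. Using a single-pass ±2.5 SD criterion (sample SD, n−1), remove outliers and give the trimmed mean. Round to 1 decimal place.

785.9 ms

n = 15, ΣRT = 11788, M = 785.867
Σ(x−M)² = 330201.73; s = √(330201.73/14) = 153.577
Cutoffs: 785.867 ± 2.5·153.577 → [401.9, 1169.8]
No RTs fall outside the cutoffs; all 15 retained. Mean = 11788/15 = 785.867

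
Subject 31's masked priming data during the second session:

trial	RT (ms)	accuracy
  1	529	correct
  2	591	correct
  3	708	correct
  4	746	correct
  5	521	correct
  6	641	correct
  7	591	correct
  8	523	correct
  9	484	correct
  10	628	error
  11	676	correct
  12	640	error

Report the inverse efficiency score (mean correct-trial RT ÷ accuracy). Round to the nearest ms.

Correct trials (n=10): 529, 591, 708, 746, 521, 641, 591, 523, 484, 676
Mean correct RT = 6010/10 = 601.0000 ms
Proportion correct = 10/12
IES = 601.0000 / (10/12) = 721.200 ms

721 ms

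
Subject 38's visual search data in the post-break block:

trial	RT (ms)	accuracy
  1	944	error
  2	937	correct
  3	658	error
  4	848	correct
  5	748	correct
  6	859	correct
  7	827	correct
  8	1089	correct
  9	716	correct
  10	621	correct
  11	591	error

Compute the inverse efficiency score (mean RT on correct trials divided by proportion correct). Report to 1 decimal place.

1142.1 ms

Correct trials (n=8): 937, 848, 748, 859, 827, 1089, 716, 621
Mean correct RT = 6645/8 = 830.6250 ms
Proportion correct = 8/11
IES = 830.6250 / (8/11) = 1142.109 ms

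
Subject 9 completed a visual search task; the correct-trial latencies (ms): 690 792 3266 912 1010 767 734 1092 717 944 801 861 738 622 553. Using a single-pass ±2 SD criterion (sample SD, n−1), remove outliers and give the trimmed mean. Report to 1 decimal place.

802.4 ms

n = 15, ΣRT = 14499, M = 966.600
Σ(x−M)² = 5952223.60; s = √(5952223.60/14) = 652.042
Cutoffs: 966.600 ± 2·652.042 → [-337.5, 2270.7]
Outside: 3266 → excluded.
Retained (n=14): Σ = 11233, mean = 11233/14 = 802.357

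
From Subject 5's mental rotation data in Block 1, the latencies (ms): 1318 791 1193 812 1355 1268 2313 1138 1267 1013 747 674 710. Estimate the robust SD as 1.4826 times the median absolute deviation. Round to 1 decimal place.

321.7 ms

Sorted: 674, 710, 747, 791, 812, 1013, 1138, 1193, 1267, 1268, 1318, 1355, 2313 → median = 1138
|x − 1138| sorted: 0, 55, 125, 129, 130, 180, 217, 326, 347, 391, 428, 464, 1175 → MAD = 217
Robust SD ≈ 1.4826 × 217 = 321.724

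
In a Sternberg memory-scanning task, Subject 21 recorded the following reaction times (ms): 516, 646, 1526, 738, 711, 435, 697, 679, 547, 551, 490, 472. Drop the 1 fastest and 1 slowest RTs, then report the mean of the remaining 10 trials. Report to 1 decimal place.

Sorted: 435, 472, 490, 516, 547, 551, 646, 679, 697, 711, 738, 1526
Drop lowest 1 (435) and highest 1 (1526)
Remaining (n=10): Σ = 6047, mean = 6047/10 = 604.700

604.7 ms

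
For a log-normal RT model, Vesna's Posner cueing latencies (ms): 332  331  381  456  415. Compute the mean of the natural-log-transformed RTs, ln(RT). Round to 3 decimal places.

5.940

ln(RT): 5.8051, 5.8021, 5.9428, 6.1225, 6.0283
Σ ln(RT) = 29.7008
Mean = 29.7008/5 = 5.94016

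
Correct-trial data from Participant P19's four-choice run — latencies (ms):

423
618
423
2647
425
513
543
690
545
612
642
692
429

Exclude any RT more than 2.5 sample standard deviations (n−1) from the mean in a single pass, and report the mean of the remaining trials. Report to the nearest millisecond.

546 ms

n = 13, ΣRT = 9202, M = 707.846
Σ(x−M)² = 4194171.69; s = √(4194171.69/12) = 591.197
Cutoffs: 707.846 ± 2.5·591.197 → [-770.1, 2185.8]
Outside: 2647 → excluded.
Retained (n=12): Σ = 6555, mean = 6555/12 = 546.250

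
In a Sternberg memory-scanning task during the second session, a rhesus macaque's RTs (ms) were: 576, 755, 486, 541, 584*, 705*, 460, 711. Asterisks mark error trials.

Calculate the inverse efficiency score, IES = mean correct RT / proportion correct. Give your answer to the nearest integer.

Correct trials (n=6): 576, 755, 486, 541, 460, 711
Mean correct RT = 3529/6 = 588.1667 ms
Proportion correct = 6/8
IES = 588.1667 / (6/8) = 784.222 ms

784 ms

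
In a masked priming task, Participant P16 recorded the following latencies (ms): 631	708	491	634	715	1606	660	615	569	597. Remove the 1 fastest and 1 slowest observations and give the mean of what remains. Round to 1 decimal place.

641.1 ms

Sorted: 491, 569, 597, 615, 631, 634, 660, 708, 715, 1606
Drop lowest 1 (491) and highest 1 (1606)
Remaining (n=8): Σ = 5129, mean = 5129/8 = 641.125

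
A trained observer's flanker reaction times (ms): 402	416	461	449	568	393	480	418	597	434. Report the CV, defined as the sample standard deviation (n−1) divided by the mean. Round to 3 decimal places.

0.150

n = 10, Σ = 4618, M = 461.8000
Σ(x−M)² = 43151.600; s = √(43151.600/9) = 69.2432
CV = 69.2432 / 461.8000 = 0.14994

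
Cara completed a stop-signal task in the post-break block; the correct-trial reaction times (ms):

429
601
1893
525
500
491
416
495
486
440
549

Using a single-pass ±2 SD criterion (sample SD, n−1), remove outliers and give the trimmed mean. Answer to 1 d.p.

n = 11, ΣRT = 6825, M = 620.455
Σ(x−M)² = 1810072.73; s = √(1810072.73/10) = 425.449
Cutoffs: 620.455 ± 2·425.449 → [-230.4, 1471.4]
Outside: 1893 → excluded.
Retained (n=10): Σ = 4932, mean = 4932/10 = 493.200

493.2 ms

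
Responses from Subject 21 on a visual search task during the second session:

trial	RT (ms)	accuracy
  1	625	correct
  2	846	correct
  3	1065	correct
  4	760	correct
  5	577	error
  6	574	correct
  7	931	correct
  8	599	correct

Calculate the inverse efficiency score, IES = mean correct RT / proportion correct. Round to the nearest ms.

882 ms

Correct trials (n=7): 625, 846, 1065, 760, 574, 931, 599
Mean correct RT = 5400/7 = 771.4286 ms
Proportion correct = 7/8
IES = 771.4286 / (7/8) = 881.633 ms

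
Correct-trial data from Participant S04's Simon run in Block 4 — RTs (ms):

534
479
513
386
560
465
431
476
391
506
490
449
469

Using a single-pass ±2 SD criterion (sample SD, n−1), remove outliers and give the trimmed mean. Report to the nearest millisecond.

473 ms

n = 13, ΣRT = 6149, M = 473.000
Σ(x−M)² = 31026.00; s = √(31026.00/12) = 50.848
Cutoffs: 473.000 ± 2·50.848 → [371.3, 574.7]
No RTs fall outside the cutoffs; all 13 retained. Mean = 6149/13 = 473.000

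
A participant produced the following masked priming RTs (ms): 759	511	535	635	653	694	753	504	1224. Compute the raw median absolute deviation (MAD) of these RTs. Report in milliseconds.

Sorted: 504, 511, 535, 635, 653, 694, 753, 759, 1224 → median = 653
|x − 653|: 106, 142, 118, 18, 0, 41, 100, 149, 571
Sorted deviations: 0, 18, 41, 100, 106, 118, 142, 149, 571 → MAD = 106

106 ms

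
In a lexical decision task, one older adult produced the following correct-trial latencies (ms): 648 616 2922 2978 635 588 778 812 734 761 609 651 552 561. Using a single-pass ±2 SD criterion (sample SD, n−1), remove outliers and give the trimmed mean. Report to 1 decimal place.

662.1 ms

n = 14, ΣRT = 13845, M = 988.929
Σ(x−M)² = 9059792.93; s = √(9059792.93/13) = 834.810
Cutoffs: 988.929 ± 2·834.810 → [-680.7, 2658.5]
Outside: 2922, 2978 → excluded.
Retained (n=12): Σ = 7945, mean = 7945/12 = 662.083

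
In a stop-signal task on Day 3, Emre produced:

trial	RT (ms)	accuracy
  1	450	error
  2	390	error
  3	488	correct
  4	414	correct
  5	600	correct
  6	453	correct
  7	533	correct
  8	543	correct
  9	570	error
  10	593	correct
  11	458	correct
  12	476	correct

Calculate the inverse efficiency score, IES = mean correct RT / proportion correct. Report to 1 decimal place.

Correct trials (n=9): 488, 414, 600, 453, 533, 543, 593, 458, 476
Mean correct RT = 4558/9 = 506.4444 ms
Proportion correct = 9/12
IES = 506.4444 / (9/12) = 675.259 ms

675.3 ms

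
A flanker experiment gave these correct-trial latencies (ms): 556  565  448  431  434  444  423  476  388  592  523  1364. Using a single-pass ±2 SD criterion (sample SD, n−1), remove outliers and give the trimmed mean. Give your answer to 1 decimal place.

480.0 ms

n = 12, ΣRT = 6644, M = 553.667
Σ(x−M)² = 762294.67; s = √(762294.67/11) = 263.248
Cutoffs: 553.667 ± 2·263.248 → [27.2, 1080.2]
Outside: 1364 → excluded.
Retained (n=11): Σ = 5280, mean = 5280/11 = 480.000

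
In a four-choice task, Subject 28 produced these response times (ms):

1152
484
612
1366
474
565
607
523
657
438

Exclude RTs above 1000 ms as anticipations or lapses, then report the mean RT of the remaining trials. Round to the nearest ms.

545 ms

Excluded: 1152, 1366
Retained (n=8): Σ = 4360
Mean = 4360/8 = 545.0000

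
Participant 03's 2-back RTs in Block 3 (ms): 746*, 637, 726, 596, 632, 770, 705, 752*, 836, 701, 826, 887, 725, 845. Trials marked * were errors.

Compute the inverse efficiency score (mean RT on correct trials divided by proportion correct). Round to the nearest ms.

864 ms

Correct trials (n=12): 637, 726, 596, 632, 770, 705, 836, 701, 826, 887, 725, 845
Mean correct RT = 8886/12 = 740.5000 ms
Proportion correct = 12/14
IES = 740.5000 / (12/14) = 863.917 ms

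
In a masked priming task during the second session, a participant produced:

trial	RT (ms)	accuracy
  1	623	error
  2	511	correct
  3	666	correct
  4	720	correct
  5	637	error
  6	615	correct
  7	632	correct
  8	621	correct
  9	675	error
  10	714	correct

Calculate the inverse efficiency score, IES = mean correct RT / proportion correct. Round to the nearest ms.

914 ms

Correct trials (n=7): 511, 666, 720, 615, 632, 621, 714
Mean correct RT = 4479/7 = 639.8571 ms
Proportion correct = 7/10
IES = 639.8571 / (7/10) = 914.082 ms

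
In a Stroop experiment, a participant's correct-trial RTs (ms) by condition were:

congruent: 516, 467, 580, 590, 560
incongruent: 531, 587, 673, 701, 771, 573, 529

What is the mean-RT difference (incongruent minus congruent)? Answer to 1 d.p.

M(congruent) = 2713/5 = 542.600
M(incongruent) = 4365/7 = 623.571
Difference = 623.571 − 542.600 = 80.971 ms

81.0 ms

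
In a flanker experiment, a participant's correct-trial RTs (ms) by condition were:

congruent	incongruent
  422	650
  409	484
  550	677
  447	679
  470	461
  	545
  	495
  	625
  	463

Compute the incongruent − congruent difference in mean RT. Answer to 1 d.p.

104.7 ms

M(congruent) = 2298/5 = 459.600
M(incongruent) = 5079/9 = 564.333
Difference = 564.333 − 459.600 = 104.733 ms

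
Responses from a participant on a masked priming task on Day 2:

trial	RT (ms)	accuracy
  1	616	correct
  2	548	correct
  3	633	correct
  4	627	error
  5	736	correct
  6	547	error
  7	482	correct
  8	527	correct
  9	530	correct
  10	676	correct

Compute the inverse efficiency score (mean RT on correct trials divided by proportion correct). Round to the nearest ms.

Correct trials (n=8): 616, 548, 633, 736, 482, 527, 530, 676
Mean correct RT = 4748/8 = 593.5000 ms
Proportion correct = 8/10
IES = 593.5000 / (8/10) = 741.875 ms

742 ms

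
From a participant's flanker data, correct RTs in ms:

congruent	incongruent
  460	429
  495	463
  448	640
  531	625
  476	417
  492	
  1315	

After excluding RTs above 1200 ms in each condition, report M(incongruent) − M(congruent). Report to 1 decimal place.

31.1 ms

congruent: exclude 1315
M(congruent) = 2902/6 = 483.667
M(incongruent) = 2574/5 = 514.800
Difference = 514.800 − 483.667 = 31.133 ms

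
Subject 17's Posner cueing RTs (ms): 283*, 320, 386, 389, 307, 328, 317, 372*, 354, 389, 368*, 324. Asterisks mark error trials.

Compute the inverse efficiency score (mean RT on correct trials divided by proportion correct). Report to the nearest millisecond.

461 ms

Correct trials (n=9): 320, 386, 389, 307, 328, 317, 354, 389, 324
Mean correct RT = 3114/9 = 346.0000 ms
Proportion correct = 9/12
IES = 346.0000 / (9/12) = 461.333 ms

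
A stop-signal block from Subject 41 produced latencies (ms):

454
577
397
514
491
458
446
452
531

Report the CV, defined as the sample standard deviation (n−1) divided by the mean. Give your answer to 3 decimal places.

0.112

n = 9, Σ = 4320, M = 480.0000
Σ(x−M)² = 23276.000; s = √(23276.000/8) = 53.9398
CV = 53.9398 / 480.0000 = 0.11237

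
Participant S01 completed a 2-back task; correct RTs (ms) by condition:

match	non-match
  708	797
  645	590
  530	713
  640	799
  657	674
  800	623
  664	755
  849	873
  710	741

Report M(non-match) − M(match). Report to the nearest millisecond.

M(match) = 6203/9 = 689.222
M(non-match) = 6565/9 = 729.444
Difference = 729.444 − 689.222 = 40.222 ms

40 ms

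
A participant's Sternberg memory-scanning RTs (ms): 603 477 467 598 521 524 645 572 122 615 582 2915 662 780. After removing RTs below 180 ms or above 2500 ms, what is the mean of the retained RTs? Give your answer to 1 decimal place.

587.2 ms

Excluded: 122, 2915
Retained (n=12): Σ = 7046
Mean = 7046/12 = 587.1667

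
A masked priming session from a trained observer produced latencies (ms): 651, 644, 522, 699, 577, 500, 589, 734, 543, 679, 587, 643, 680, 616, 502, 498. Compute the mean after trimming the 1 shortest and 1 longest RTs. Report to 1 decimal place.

Sorted: 498, 500, 502, 522, 543, 577, 587, 589, 616, 643, 644, 651, 679, 680, 699, 734
Drop lowest 1 (498) and highest 1 (734)
Remaining (n=14): Σ = 8432, mean = 8432/14 = 602.286

602.3 ms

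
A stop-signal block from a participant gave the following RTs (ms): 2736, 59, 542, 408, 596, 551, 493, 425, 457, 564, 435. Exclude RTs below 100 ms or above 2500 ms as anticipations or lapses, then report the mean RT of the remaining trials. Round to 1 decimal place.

496.8 ms

Excluded: 59, 2736
Retained (n=9): Σ = 4471
Mean = 4471/9 = 496.7778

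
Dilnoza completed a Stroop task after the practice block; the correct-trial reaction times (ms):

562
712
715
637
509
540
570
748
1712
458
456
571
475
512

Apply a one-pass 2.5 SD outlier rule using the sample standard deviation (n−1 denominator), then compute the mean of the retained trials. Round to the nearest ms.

574 ms

n = 14, ΣRT = 9177, M = 655.500
Σ(x−M)² = 1321797.50; s = √(1321797.50/13) = 318.868
Cutoffs: 655.500 ± 2.5·318.868 → [-141.7, 1452.7]
Outside: 1712 → excluded.
Retained (n=13): Σ = 7465, mean = 7465/13 = 574.231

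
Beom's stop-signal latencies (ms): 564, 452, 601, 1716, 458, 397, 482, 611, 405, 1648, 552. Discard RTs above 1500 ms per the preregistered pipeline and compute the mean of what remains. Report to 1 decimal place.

Excluded: 1648, 1716
Retained (n=9): Σ = 4522
Mean = 4522/9 = 502.4444

502.4 ms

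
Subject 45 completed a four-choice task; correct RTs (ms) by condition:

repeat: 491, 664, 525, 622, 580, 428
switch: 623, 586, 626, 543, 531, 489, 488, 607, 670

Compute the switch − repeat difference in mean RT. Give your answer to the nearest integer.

M(repeat) = 3310/6 = 551.667
M(switch) = 5163/9 = 573.667
Difference = 573.667 − 551.667 = 22.000 ms

22 ms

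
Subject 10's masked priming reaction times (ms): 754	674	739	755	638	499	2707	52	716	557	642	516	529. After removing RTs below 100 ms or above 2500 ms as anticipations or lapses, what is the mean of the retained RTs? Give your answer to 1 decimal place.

Excluded: 52, 2707
Retained (n=11): Σ = 7019
Mean = 7019/11 = 638.0909

638.1 ms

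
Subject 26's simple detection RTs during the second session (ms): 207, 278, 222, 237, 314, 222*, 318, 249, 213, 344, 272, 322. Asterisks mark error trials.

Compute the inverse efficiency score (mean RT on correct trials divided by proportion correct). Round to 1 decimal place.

295.1 ms

Correct trials (n=11): 207, 278, 222, 237, 314, 318, 249, 213, 344, 272, 322
Mean correct RT = 2976/11 = 270.5455 ms
Proportion correct = 11/12
IES = 270.5455 / (11/12) = 295.140 ms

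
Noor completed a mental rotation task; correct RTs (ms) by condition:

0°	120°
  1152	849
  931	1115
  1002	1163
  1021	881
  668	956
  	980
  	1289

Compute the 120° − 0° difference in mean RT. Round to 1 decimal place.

78.5 ms

M(0°) = 4774/5 = 954.800
M(120°) = 7233/7 = 1033.286
Difference = 1033.286 − 954.800 = 78.486 ms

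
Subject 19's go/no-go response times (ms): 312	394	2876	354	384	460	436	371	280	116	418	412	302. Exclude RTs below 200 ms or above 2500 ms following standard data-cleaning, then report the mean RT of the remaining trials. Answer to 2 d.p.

Excluded: 116, 2876
Retained (n=11): Σ = 4123
Mean = 4123/11 = 374.8182

374.82 ms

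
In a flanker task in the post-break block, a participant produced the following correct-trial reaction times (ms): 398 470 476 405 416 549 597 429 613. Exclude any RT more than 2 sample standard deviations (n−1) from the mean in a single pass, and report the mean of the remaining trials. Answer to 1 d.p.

n = 9, ΣRT = 4353, M = 483.667
Σ(x−M)² = 55180.00; s = √(55180.00/8) = 83.051
Cutoffs: 483.667 ± 2·83.051 → [317.6, 649.8]
No RTs fall outside the cutoffs; all 9 retained. Mean = 4353/9 = 483.667

483.7 ms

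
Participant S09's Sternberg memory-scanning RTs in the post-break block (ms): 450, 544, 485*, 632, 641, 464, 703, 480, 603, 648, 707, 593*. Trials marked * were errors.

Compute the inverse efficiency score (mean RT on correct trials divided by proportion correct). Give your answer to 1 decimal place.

704.6 ms

Correct trials (n=10): 450, 544, 632, 641, 464, 703, 480, 603, 648, 707
Mean correct RT = 5872/10 = 587.2000 ms
Proportion correct = 10/12
IES = 587.2000 / (10/12) = 704.640 ms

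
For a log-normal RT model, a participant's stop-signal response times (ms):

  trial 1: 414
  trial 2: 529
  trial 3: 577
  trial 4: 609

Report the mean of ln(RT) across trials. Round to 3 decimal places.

6.267

ln(RT): 6.0259, 6.2710, 6.3578, 6.4118
Σ ln(RT) = 25.0665
Mean = 25.0665/4 = 6.26663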